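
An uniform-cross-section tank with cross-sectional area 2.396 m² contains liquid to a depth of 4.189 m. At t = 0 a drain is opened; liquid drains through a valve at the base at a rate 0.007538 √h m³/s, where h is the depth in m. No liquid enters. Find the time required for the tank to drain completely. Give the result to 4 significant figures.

1301 s

With no inflow, A dh/dt = −0.007538 √h.
Separate and integrate: 2(√h − √h₀) = −(0.007538/A) t.
Tank is empty when √h = 0: t_empty = 2A√h₀/0.007538.
t_empty = 2·2.396·√4.189/0.007538 = 4.79200·2.04670/0.007538 = 1301.12 s.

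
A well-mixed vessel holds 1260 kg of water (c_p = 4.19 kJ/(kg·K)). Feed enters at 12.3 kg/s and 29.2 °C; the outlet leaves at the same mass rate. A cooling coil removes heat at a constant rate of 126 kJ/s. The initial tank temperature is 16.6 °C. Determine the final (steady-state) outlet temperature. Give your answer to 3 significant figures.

Heat balance on the well-mixed liquid: M c_p dT/dt = ṁ c_p (T_in − T) − 126.
At steady state dT/dt = 0 ⇒ T_ss = T_in − Q̇/(ṁ c_p) = 29.2 − 126/(12.3·4.19) = 26.755 °C.

26.8 °C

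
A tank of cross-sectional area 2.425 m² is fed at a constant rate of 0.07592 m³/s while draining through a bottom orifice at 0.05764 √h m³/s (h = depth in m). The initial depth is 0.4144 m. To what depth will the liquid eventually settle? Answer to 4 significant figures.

1.735 m

A dh/dt = Q_in − 0.05764 √h. Steady state requires inflow = outflow:
Q_in = 0.05764 √h_ss ⇒ √h_ss = 0.07592/0.05764 = 1.31714.
h_ss = 1.31714² = 1.73486 m. (Since h₀ = 0.4144 m < h_ss, the level will rise toward this value.)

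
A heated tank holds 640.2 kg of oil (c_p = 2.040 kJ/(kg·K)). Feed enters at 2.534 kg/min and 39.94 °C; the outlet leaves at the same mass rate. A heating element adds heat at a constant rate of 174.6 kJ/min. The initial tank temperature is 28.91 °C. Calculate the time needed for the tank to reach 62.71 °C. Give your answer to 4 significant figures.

354.7 min

M c_p dT/dt = ṁ c_p (T_in − T) + Q̇.
τ = M/ṁ = 252.644 min; T_ss = T_in + Q̇/(ṁ c_p) = 73.7159 °C.
T(t) = T_ss + (T₀ − T_ss) e^(−t/τ). Set T = 62.71:
e^(−t/τ) = (62.71 − 73.7159)/(28.91 − 73.7159) = 0.245636
t = −252.644 · ln(0.245636) = 354.688 min.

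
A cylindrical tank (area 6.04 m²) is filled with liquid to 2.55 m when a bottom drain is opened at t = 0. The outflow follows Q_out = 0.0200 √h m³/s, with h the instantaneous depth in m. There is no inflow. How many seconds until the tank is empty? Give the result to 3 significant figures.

965 s

With no inflow, A dh/dt = −0.0200 √h.
This is separable: 2 d(√h)/dt = −0.0200/A, so √h = √h₀ − (0.0200/(2A)) t.
Tank is empty when √h = 0: t_empty = 2A√h₀/0.0200.
t_empty = 2·6.04·√2.55/0.0200 = 12.080·1.5969/0.0200 = 964.51 s.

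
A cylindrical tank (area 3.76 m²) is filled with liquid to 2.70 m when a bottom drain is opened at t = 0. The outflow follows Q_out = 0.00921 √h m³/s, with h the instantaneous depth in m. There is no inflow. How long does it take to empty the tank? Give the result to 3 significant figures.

Mass balance (ρ constant): A dh/dt = −0.00921 √h.
Separate and integrate: 2(√h − √h₀) = −(0.00921/A) t.
Tank is empty when √h = 0: t_empty = 2A√h₀/0.00921.
t_empty = 2·3.76·√2.70/0.00921 = 7.5200·1.6432/0.00921 = 1341.7 s.

1340 s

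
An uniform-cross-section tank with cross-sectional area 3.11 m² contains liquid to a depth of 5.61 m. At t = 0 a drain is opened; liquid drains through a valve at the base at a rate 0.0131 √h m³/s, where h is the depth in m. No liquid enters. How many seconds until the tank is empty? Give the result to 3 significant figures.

Mass balance (ρ constant): A dh/dt = −0.0131 √h.
∫ h^(−1/2) dh = −(0.0131/A) ∫ dt, giving 2√h = 2√h₀ − (0.0131/A) t.
Set h = 0: 2√h₀ = (0.0131/A) t_empty ⇒ t_empty = 2A√h₀/0.0131.
t_empty = 2·3.11·√5.61/0.0131 = 6.2200·2.3685/0.0131 = 1124.6 s.

1120 s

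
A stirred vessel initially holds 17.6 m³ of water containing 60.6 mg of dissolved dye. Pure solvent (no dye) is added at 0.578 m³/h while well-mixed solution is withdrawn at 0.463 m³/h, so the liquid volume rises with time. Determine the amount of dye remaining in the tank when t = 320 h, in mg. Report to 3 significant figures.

Total volume: dV/dt = Q_in − Q_out = 0.11500 m³/h, so V(t) = 17.6 + 0.11500 t and V(320) = 54.400 m³.
No dye enters, so dm/dt = −Q_out · (m/V).
dm/m = −Q_out dt/(V₀ + 0.11500 t); integrating gives ln(m/m₀) = −(Q_out/(Q_in−Q_out)) ln(V/V₀).
m = m₀ (V₀/V)^(Q_out/(Q_in−Q_out)) = 60.6 × (17.6/54.400)^(4.0261) = 0.64468 mg.

0.645 mg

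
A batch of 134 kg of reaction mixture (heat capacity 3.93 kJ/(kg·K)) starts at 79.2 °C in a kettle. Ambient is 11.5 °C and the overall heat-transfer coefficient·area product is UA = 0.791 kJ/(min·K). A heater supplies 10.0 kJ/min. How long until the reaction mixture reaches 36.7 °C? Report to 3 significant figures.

M c_p dT/dt = −UA(T − T_amb) + Q̇.
τ = M c_p/UA = 665.76 min; T_ss = T_amb + Q̇/UA = 11.5 + 10.0/0.791 = 24.142 °C.
T(t) = T_ss + (T₀ − T_ss)e^(−t/τ); set T = 36.7:
t = −τ ln[(T − T_ss)/(T₀ − T_ss)] = −665.76 · ln(0.22808) = 984.03 min.

984 min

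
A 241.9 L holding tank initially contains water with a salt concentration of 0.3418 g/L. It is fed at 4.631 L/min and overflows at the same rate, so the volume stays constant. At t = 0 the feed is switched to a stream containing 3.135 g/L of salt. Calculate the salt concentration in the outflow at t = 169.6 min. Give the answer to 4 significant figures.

3.026 g/L

Species balance on the tank: V dC/dt = Q(C_in − C).
So dC/dt = (C_in − C)/τ with τ = V/Q = 241.9/4.631 = 52.2349 min.
C approaches C_in exponentially: C(t) = C_in + (C₀ − C_in) e^(−t/τ).
C(169.6) = 3.135 + (0.3418 − 3.135)·e^(−169.6/52.2349) = 3.135 + (-2.79320)·0.0388958 = 3.02636 g/L.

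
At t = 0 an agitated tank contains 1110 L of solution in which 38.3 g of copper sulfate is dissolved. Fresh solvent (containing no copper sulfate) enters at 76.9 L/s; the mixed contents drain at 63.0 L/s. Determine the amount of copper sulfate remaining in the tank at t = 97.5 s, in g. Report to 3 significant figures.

1.03 g

Let m(t) be the amount of copper sulfate. Volume: V(t) = V₀ + (Q_in − Q_out) t = 1110 + 13.900 t; V(97.5) = 2465.3 L.
No copper sulfate enters, so dm/dt = −Q_out · (m/V).
dm/m = −Q_out dt/(V₀ + 13.900 t); integrating gives ln(m/m₀) = −(Q_out/(Q_in−Q_out)) ln(V/V₀).
m = m₀ (V₀/V)^(Q_out/(Q_in−Q_out)) = 38.3 × (1110/2465.3)^(4.5324) = 1.0293 g.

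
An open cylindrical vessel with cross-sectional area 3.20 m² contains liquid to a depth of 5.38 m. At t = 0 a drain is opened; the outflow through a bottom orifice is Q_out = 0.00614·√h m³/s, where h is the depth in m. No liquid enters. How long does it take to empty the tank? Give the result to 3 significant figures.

2420 s

With no inflow, A dh/dt = −0.00614 √h.
Separate and integrate: 2(√h − √h₀) = −(0.00614/A) t.
Set h = 0: 2√h₀ = (0.00614/A) t_empty ⇒ t_empty = 2A√h₀/0.00614.
t_empty = 2·3.20·√5.38/0.00614 = 6.4000·2.3195/0.00614 = 2417.7 s.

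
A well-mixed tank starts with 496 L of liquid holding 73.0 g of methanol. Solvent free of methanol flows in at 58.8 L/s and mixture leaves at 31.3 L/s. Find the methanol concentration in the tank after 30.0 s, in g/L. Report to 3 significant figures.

0.0181 g/L

Let m(t) be the amount of methanol. Volume: V(t) = V₀ + (Q_in − Q_out) t = 496 + 27.500 t; V(30.0) = 1321.0 L.
No methanol enters, so dm/dt = −Q_out · (m/V).
Separate: dm/m = −Q_out dt/V(t) ⇒ ln(m/m₀) = −(Q_out/(Q_in−Q_out)) ln(V/V₀).
m = m₀ (V₀/V)^(Q_out/(Q_in−Q_out)) = 73.0 × (496/1321.0)^(1.1382) = 23.940 g.
C = m/V = 23.940/1321.0 = 0.018122 g/L.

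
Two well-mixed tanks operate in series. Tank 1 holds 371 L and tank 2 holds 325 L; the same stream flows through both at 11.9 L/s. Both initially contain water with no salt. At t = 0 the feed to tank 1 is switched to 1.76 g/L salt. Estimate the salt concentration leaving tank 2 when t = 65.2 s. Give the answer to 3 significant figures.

1.15 g/L

Species balance on tank i: dCᵢ/dt = (Cᵢ₋₁ − Cᵢ)/τᵢ with τᵢ = Vᵢ/Q.
τ₁ = 371/11.9 = 31.176 s; τ₂ = 325/11.9 = 27.311 s.
Solving the cascade with C₁(0)=C₂(0)=0 gives C₂(t) = C_in[1 − (τ₁ e^(−t/τ₁) − τ₂ e^(−t/τ₂))/(τ₁ − τ₂)].
At t = 65.2: e^(−t/τ₁) = 0.12352, e^(−t/τ₂) = 0.091875.
C₂ = 1.76·[1 − (31.176·0.12352 − 27.311·0.091875)/(3.8655)] = 1.76·0.65287 = 1.1491 g/L.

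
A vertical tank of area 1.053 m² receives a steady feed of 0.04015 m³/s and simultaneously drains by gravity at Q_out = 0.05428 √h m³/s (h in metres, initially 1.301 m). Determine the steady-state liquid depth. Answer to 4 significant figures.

Unsteady balance on liquid volume: A dh/dt = Q_in − 0.05428 √h. At steady state dh/dt = 0:
Q_in = 0.05428 √h_ss ⇒ √h_ss = 0.04015/0.05428 = 0.739683.
h_ss = 0.739683² = 0.547131 m. (Since h₀ = 1.301 m > h_ss, the level will fall toward this value.)

0.5471 m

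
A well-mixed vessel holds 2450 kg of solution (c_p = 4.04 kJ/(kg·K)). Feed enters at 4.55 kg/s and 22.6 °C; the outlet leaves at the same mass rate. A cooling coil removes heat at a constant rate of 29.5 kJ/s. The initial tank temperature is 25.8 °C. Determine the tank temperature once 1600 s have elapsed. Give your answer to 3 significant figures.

Energy balance: M c_p dT/dt = ṁ c_p (T_in − T) − 29.5.
Rearrange: dT/dt = (T_ss − T)/τ with τ = M/ṁ = 538.46 s and T_ss = T_in − Q̇/(ṁ c_p) = 20.995 °C.
T approaches T_ss exponentially: T(t) = T_ss + (T₀ − T_ss) e^(−t/τ).
T(1600) = 20.995 + (4.8048)·e^(−1600/538.46) = 20.995 + (4.8048)·0.051230 = 21.241 °C.

21.2 °C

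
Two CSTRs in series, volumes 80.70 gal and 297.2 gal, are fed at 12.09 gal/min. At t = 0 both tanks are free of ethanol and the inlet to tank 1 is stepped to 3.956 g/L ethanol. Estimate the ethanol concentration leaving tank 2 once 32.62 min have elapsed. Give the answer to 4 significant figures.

Each tank obeys Vᵢ dCᵢ/dt = Q(Cᵢ₋₁ − Cᵢ), so τᵢ = Vᵢ/Q.
τ₁ = 80.70/12.09 = 6.67494 min; τ₂ = 297.2/12.09 = 24.5823 min.
Solving the cascade with C₁(0)=C₂(0)=0 gives C₂(t) = C_in[1 − (τ₁ e^(−t/τ₁) − τ₂ e^(−t/τ₂))/(τ₁ − τ₂)].
At t = 32.62: e^(−t/τ₁) = 0.00754450, e^(−t/τ₂) = 0.265280.
C₂ = 3.956·[1 − (6.67494·0.00754450 − 24.5823·0.265280)/(-17.9074)] = 3.956·0.638650 = 2.52650 g/L.

2.526 g/L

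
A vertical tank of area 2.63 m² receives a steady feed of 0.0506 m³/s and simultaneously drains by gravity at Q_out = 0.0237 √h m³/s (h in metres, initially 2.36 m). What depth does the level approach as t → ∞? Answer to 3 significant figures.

Volume balance on the tank: A dh/dt = Q_in − 0.0237 √h. At steady state dh/dt = 0:
Q_in = 0.0237 √h_ss ⇒ √h_ss = 0.0506/0.0237 = 2.1350.
h_ss = 2.1350² = 4.5583 m. (Since h₀ = 2.36 m < h_ss, the level will rise toward this value.)

4.56 m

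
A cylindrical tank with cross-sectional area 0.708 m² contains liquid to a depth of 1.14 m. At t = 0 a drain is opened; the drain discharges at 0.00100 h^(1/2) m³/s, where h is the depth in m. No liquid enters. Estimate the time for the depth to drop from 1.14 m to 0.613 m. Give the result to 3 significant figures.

403 s

Accumulation of liquid (constant cross-section A): A dh/dt = −0.00100 √h.
∫ h^(−1/2) dh = −(0.00100/A) ∫ dt, giving 2√h = 2√h₀ − (0.00100/A) t.
t = 2A(√h₀ − √h)/0.00100 = 2·0.708·(√1.14 − √0.613)/0.00100
  = 1.4160 × (1.0677 − 0.78294) / 0.00100 = 403.23 s.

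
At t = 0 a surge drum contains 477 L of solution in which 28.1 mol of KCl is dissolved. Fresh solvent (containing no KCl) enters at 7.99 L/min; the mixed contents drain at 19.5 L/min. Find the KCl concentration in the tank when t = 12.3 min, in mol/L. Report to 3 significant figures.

Let m(t) be the amount of KCl. Volume: V(t) = V₀ + (Q_in − Q_out) t = 477 − 11.510 t; V(12.3) = 335.43 L.
No KCl enters, so dm/dt = −Q_out · (m/V).
dm/m = −Q_out dt/(V₀ − 11.510 t); integrating gives ln(m/m₀) = −(Q_out/(Q_in−Q_out)) ln(V/V₀).
m = m₀ (V₀/V)^(Q_out/(Q_in−Q_out)) = 28.1 × (477/335.43)^(-1.6942) = 15.475 mol.
C = m/V = 15.475/335.43 = 0.046135 mol/L.

0.0461 mol/L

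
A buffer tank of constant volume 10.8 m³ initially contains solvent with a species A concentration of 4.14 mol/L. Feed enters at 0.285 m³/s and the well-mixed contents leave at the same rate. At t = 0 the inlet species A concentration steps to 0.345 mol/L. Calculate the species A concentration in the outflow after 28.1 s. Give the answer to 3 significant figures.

Mass balance on the solute (V constant): V dC/dt = Q(C_in − C).
So dC/dt = (C_in − C)/τ with τ = V/Q = 10.8/0.285 = 37.895 s.
Solution: C(t) = C_in + (C₀ − C_in) e^(−t/τ).
C(28.1) = 0.345 + (4.14 − 0.345)·e^(−28.1/37.895) = 0.345 + (3.7950)·0.47639 = 2.1529 mol/L.

2.15 mol/L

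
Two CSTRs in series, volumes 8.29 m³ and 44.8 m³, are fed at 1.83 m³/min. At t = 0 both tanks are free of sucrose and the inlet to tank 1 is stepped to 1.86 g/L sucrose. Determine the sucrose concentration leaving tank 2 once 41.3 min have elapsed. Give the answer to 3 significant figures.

Time constants: τᵢ = Vᵢ/Q for each well-mixed tank.
τ₁ = 8.29/1.83 = 4.5301 min; τ₂ = 44.8/1.83 = 24.481 min.
Tank 1: C₁ = C_in(1 − e^(−t/τ₁)). Tank 2 (τ₁ ≠ τ₂): C₂ = C_in[1 − (τ₁ e^(−t/τ₁) − τ₂ e^(−t/τ₂))/(τ₁ − τ₂)].
At t = 41.3: e^(−t/τ₁) = 0.00010980, e^(−t/τ₂) = 0.18507.
C₂ = 1.86·[1 − (4.5301·0.00010980 − 24.481·0.18507)/(-19.951)] = 1.86·0.77294 = 1.4377 g/L.

1.44 g/L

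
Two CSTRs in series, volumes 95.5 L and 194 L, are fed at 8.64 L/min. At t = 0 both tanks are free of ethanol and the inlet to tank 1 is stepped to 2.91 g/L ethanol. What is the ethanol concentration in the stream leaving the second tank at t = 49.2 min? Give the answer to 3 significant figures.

Species balance on tank i: dCᵢ/dt = (Cᵢ₋₁ − Cᵢ)/τᵢ with τᵢ = Vᵢ/Q.
τ₁ = 95.5/8.64 = 11.053 min; τ₂ = 194/8.64 = 22.454 min.
Solving the cascade with C₁(0)=C₂(0)=0 gives C₂(t) = C_in[1 − (τ₁ e^(−t/τ₁) − τ₂ e^(−t/τ₂))/(τ₁ − τ₂)].
At t = 49.2: e^(−t/τ₁) = 0.011665, e^(−t/τ₂) = 0.11179.
C₂ = 2.91·[1 − (11.053·0.011665 − 22.454·0.11179)/(-11.400)] = 2.91·0.79114 = 2.3022 g/L.

2.30 g/L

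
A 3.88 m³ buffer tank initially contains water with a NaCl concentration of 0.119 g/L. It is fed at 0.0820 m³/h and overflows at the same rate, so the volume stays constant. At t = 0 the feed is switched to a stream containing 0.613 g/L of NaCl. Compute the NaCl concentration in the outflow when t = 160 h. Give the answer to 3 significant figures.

Species balance on the tank: V dC/dt = Q(C_in − C).
Rewrite as dC/dt + C/τ = C_in/τ, τ = V/Q = 47.317 h.
Integrating: C(t) = C_in + (C₀ − C_in) e^(−t/τ).
C(160) = 0.613 + (0.119 − 0.613)·e^(−160/47.317) = 0.613 + (-0.49400)·0.033998 = 0.59620 g/L.

0.596 g/L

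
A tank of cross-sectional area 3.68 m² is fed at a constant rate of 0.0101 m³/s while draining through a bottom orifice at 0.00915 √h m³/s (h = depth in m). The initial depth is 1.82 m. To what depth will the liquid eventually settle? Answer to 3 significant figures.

1.22 m

A dh/dt = Q_in − 0.00915 √h. Steady state requires inflow = outflow:
Q_in = 0.00915 √h_ss ⇒ √h_ss = 0.0101/0.00915 = 1.1038.
h_ss = 1.1038² = 1.2184 m. (Since h₀ = 1.82 m > h_ss, the level will fall toward this value.)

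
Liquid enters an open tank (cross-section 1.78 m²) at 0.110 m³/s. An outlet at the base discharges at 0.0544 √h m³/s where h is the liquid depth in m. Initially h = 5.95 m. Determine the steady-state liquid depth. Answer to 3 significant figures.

Level balance: A dh/dt = 0.110 − 0.0544 √h. Setting dh/dt = 0:
Q_in = 0.0544 √h_ss ⇒ √h_ss = 0.110/0.0544 = 2.0221.
h_ss = 2.0221² = 4.0887 m. (Since h₀ = 5.95 m > h_ss, the level will fall toward this value.)

4.09 m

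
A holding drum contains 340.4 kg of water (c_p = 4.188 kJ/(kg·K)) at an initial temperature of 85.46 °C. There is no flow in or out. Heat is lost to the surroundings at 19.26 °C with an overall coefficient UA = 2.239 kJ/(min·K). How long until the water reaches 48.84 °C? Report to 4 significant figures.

M c_p dT/dt = −UA(T − T_amb).
τ = M c_p/UA = 636.711 min; T_ss = T_amb = 19.2600 °C.
T(t) = T_ss + (T₀ − T_ss)e^(−t/τ); set T = 48.84:
t = −τ ln[(T − T_ss)/(T₀ − T_ss)] = −636.711 · ln(0.446828) = 512.923 min.

512.9 min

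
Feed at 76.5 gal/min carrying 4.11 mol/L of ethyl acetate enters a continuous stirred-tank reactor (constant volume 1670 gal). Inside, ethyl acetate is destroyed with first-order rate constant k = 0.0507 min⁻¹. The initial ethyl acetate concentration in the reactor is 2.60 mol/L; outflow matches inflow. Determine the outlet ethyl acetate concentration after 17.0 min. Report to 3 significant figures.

Accumulation = in − out − consumed: V dC/dt = Q C_in − Q C − k V C.
This is linear with rate a = Q/V + k = 0.096508 min⁻¹.
C_ss = Q C_in/(Q + kV) = 1.9508 mol/L; C(t) = C_ss + (C₀ − C_ss) e^(−a t).
C(17.0) = 1.9508 + (0.64916)·e^(−0.096508·17.0) = 1.9508 + (0.64916)·0.19386 = 2.0767 mol/L.

2.08 mol/L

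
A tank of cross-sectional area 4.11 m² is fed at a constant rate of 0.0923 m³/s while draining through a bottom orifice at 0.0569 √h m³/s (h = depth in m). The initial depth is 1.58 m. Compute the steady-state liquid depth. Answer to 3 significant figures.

A dh/dt = Q_in − 0.0569 √h. Steady state requires inflow = outflow:
Q_in = 0.0569 √h_ss ⇒ √h_ss = 0.0923/0.0569 = 1.6221.
h_ss = 1.6221² = 2.6314 m. (Since h₀ = 1.58 m < h_ss, the level will rise toward this value.)

2.63 m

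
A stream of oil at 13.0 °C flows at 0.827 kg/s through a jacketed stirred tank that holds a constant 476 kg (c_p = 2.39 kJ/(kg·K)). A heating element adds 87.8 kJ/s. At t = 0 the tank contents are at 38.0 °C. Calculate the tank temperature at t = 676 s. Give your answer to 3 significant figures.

51.4 °C

Heat balance on the well-mixed liquid: M c_p dT/dt = ṁ c_p (T_in − T) + 87.8.
Rearrange: dT/dt = (T_ss − T)/τ with τ = M/ṁ = 575.57 s and T_ss = T_in + Q̇/(ṁ c_p) = 57.421 °C.
Integrating: T(t) = T_ss + (T₀ − T_ss) e^(−t/τ).
T(676) = 57.421 + (-19.421)·e^(−676/575.57) = 57.421 + (-19.421)·0.30898 = 51.420 °C.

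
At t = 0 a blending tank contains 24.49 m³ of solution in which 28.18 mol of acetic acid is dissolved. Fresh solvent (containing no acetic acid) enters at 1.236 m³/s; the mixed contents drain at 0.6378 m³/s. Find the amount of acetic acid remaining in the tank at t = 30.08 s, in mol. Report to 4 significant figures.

Total volume: dV/dt = Q_in − Q_out = 0.598200 m³/s, so V(t) = 24.49 + 0.598200 t and V(30.08) = 42.4839 m³.
No acetic acid enters, so dm/dt = −Q_out · (m/V).
Separate: dm/m = −Q_out dt/V(t) ⇒ ln(m/m₀) = −(Q_out/(Q_in−Q_out)) ln(V/V₀).
m = m₀ (V₀/V)^(Q_out/(Q_in−Q_out)) = 28.18 × (24.49/42.4839)^(1.06620) = 15.6628 mol.

15.66 mol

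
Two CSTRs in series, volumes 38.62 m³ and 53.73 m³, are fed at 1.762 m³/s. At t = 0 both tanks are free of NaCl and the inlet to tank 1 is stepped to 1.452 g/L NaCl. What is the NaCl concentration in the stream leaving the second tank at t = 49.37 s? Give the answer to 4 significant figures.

0.8194 g/L

Each tank obeys Vᵢ dCᵢ/dt = Q(Cᵢ₋₁ − Cᵢ), so τᵢ = Vᵢ/Q.
τ₁ = 38.62/1.762 = 21.9183 s; τ₂ = 53.73/1.762 = 30.4938 s.
Solving the cascade with C₁(0)=C₂(0)=0 gives C₂(t) = C_in[1 − (τ₁ e^(−t/τ₁) − τ₂ e^(−t/τ₂))/(τ₁ − τ₂)].
At t = 49.37: e^(−t/τ₁) = 0.105140, e^(−t/τ₂) = 0.198093.
C₂ = 1.452·[1 − (21.9183·0.105140 − 30.4938·0.198093)/(-8.57548)] = 1.452·0.564328 = 0.819405 g/L.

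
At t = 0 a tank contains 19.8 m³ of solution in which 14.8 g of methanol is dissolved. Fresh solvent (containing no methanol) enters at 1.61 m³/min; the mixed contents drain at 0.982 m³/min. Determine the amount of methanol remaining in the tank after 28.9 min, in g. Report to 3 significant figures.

Total volume: dV/dt = Q_in − Q_out = 0.62800 m³/min, so V(t) = 19.8 + 0.62800 t and V(28.9) = 37.949 m³.
No methanol enters, so dm/dt = −Q_out · (m/V).
Separate: dm/m = −Q_out dt/V(t) ⇒ ln(m/m₀) = −(Q_out/(Q_in−Q_out)) ln(V/V₀).
m = m₀ (V₀/V)^(Q_out/(Q_in−Q_out)) = 14.8 × (19.8/37.949)^(1.5637) = 5.3513 g.

5.35 g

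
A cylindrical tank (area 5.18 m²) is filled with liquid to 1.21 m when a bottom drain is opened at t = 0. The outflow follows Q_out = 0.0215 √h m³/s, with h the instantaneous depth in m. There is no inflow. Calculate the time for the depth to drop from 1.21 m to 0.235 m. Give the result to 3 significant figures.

With no inflow, A dh/dt = −0.0215 √h.
Separate and integrate: 2(√h − √h₀) = −(0.0215/A) t.
t = 2A(√h₀ − √h)/0.0215 = 2·5.18·(√1.21 − √0.235)/0.0215
  = 10.360 × (1.1000 − 0.48477) / 0.0215 = 296.46 s.

296 s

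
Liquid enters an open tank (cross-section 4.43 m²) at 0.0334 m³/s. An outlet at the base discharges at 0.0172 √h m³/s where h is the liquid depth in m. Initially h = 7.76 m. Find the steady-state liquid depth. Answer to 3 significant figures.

3.77 m

Mass balance (ρ constant): A dh/dt = Q_in − 0.0172 √h. At steady state dh/dt = 0:
Q_in = 0.0172 √h_ss ⇒ √h_ss = 0.0334/0.0172 = 1.9419.
h_ss = 1.9419² = 3.7708 m. (Since h₀ = 7.76 m > h_ss, the level will fall toward this value.)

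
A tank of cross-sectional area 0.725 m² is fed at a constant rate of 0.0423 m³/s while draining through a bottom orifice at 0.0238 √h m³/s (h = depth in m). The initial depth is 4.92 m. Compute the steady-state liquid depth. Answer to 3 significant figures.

3.16 m

A dh/dt = Q_in − 0.0238 √h. Steady state requires inflow = outflow:
Q_in = 0.0238 √h_ss ⇒ √h_ss = 0.0423/0.0238 = 1.7773.
h_ss = 1.7773² = 3.1588 m. (Since h₀ = 4.92 m > h_ss, the level will fall toward this value.)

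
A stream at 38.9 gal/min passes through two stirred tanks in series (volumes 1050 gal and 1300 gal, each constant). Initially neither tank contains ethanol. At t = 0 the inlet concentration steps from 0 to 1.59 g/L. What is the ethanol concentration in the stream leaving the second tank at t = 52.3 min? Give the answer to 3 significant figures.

0.823 g/L

Time constants: τᵢ = Vᵢ/Q for each well-mixed tank.
τ₁ = 1050/38.9 = 26.992 min; τ₂ = 1300/38.9 = 33.419 min.
Solving the cascade with C₁(0)=C₂(0)=0 gives C₂(t) = C_in[1 − (τ₁ e^(−t/τ₁) − τ₂ e^(−t/τ₂))/(τ₁ − τ₂)].
At t = 52.3: e^(−t/τ₁) = 0.14405, e^(−t/τ₂) = 0.20909.
C₂ = 1.59·[1 − (26.992·0.14405 − 33.419·0.20909)/(-6.4267)] = 1.59·0.51773 = 0.82319 g/L.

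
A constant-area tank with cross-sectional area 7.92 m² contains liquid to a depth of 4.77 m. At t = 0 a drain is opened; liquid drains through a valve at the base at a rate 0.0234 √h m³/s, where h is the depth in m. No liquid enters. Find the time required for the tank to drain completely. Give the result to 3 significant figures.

With no inflow, A dh/dt = −0.0234 √h.
Separate and integrate: 2(√h − √h₀) = −(0.0234/A) t.
Tank is empty when √h = 0: t_empty = 2A√h₀/0.0234.
t_empty = 2·7.92·√4.77/0.0234 = 15.840·2.1840/0.0234 = 1478.4 s.

1480 s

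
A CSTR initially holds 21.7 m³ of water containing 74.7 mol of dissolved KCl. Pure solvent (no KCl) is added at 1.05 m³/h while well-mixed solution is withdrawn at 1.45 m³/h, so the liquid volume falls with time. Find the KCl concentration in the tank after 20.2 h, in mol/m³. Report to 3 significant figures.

1.01 mol/m³

Let m(t) be the amount of KCl. Volume: V(t) = V₀ + (Q_in − Q_out) t = 21.7 − 0.40000 t; V(20.2) = 13.620 m³.
Species balance (pure solvent in): dm/dt = −Q_out · m/V(t).
dm/m = −Q_out dt/(V₀ − 0.40000 t); integrating gives ln(m/m₀) = −(Q_out/(Q_in−Q_out)) ln(V/V₀).
m = m₀ (V₀/V)^(Q_out/(Q_in−Q_out)) = 74.7 × (21.7/13.620)^(-3.6250) = 13.805 mol.
C = m/V = 13.805/13.620 = 1.0136 mol/m³.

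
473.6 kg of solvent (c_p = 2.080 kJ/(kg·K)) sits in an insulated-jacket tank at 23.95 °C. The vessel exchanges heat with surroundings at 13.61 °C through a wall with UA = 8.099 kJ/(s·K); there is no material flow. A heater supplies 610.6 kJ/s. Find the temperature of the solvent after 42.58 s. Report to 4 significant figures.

Lumped-capacitance energy balance: M c_p dT/dt = UA(T_amb − T) + Q̇.
dT/dt = (T_ss − T)/τ with T_ss = T_amb + Q̇/UA = 13.61 + 610.6/8.099 = 89.0020 °C, τ = M c_p/UA = 473.6·2.080/8.099 = 121.631 s.
This is linear first-order; T(t) = T_ss + (T₀ − T_ss) e^(−t/τ).
T(42.58) = 89.0020 + (-65.0520)·0.704635 = 43.1641 °C.

43.16 °C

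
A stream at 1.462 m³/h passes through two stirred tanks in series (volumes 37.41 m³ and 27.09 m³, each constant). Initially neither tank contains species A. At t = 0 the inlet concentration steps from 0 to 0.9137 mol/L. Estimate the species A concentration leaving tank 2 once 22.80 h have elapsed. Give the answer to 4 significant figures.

0.2557 mol/L

Species balance on tank i: dCᵢ/dt = (Cᵢ₋₁ − Cᵢ)/τᵢ with τᵢ = Vᵢ/Q.
τ₁ = 37.41/1.462 = 25.5882 h; τ₂ = 27.09/1.462 = 18.5294 h.
Tank 1: C₁ = C_in(1 − e^(−t/τ₁)). Tank 2 (τ₁ ≠ τ₂): C₂ = C_in[1 − (τ₁ e^(−t/τ₁) − τ₂ e^(−t/τ₂))/(τ₁ − τ₂)].
At t = 22.80: e^(−t/τ₁) = 0.410231, e^(−t/τ₂) = 0.292153.
C₂ = 0.9137·[1 − (25.5882·0.410231 − 18.5294·0.292153)/(7.05882)] = 0.9137·0.279815 = 0.255667 mol/L.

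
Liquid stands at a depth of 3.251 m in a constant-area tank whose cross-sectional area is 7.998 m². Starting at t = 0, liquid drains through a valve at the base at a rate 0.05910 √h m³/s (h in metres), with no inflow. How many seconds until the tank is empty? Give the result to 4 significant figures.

488.0 s

With no inflow, A dh/dt = −0.05910 √h.
Separate and integrate: 2(√h − √h₀) = −(0.05910/A) t.
Tank is empty when √h = 0: t_empty = 2A√h₀/0.05910.
t_empty = 2·7.998·√3.251/0.05910 = 15.9960·1.80305/0.05910 = 488.014 s.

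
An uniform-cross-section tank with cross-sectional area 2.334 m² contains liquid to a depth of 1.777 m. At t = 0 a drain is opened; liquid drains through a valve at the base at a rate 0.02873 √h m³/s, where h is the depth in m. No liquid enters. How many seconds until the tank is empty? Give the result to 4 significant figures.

216.6 s

Mass balance (ρ constant): A dh/dt = −0.02873 √h.
Separate and integrate: 2(√h − √h₀) = −(0.02873/A) t.
Tank is empty when √h = 0: t_empty = 2A√h₀/0.02873.
t_empty = 2·2.334·√1.777/0.02873 = 4.66800·1.33304/0.02873 = 216.590 s.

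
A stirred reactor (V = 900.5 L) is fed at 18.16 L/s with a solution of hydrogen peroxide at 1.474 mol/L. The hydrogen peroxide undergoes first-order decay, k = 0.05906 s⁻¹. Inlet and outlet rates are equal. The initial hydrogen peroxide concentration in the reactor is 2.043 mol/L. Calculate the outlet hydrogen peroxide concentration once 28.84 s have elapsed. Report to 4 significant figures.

V dC/dt = Q(C_in − C) − k V C.
This is linear with rate a = Q/V + k = 0.0792266 s⁻¹.
C_ss = Q C_in/(Q + kV) = 0.375196 mol/L; C(t) = C_ss + (C₀ − C_ss) e^(−a t).
C(28.84) = 0.375196 + (1.66780)·e^(−0.0792266·28.84) = 0.375196 + (1.66780)·0.101785 = 0.544954 mol/L.

0.5450 mol/L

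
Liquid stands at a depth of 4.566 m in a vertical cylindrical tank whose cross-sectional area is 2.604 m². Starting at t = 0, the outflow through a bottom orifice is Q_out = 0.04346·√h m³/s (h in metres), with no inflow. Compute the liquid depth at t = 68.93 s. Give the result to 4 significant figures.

With no inflow, A dh/dt = −0.04346 √h.
Separate and integrate: 2(√h − √h₀) = −(0.04346/A) t.
√h = √4.566 − 0.04346·68.93/(2·2.604) = 2.13682 − 0.575211 = 1.56161.
h = 1.56161² = 2.43862 m.

2.439 m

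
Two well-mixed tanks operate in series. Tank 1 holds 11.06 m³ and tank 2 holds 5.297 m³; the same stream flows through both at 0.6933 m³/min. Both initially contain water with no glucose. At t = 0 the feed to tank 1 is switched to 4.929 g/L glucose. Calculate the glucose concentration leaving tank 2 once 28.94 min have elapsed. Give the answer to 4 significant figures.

Each tank obeys Vᵢ dCᵢ/dt = Q(Cᵢ₋₁ − Cᵢ), so τᵢ = Vᵢ/Q.
τ₁ = 11.06/0.6933 = 15.9527 min; τ₂ = 5.297/0.6933 = 7.64027 min.
Tank 1: C₁ = C_in(1 − e^(−t/τ₁)). Tank 2 (τ₁ ≠ τ₂): C₂ = C_in[1 − (τ₁ e^(−t/τ₁) − τ₂ e^(−t/τ₂))/(τ₁ − τ₂)].
At t = 28.94: e^(−t/τ₁) = 0.162982, e^(−t/τ₂) = 0.0226448.
C₂ = 4.929·[1 − (15.9527·0.162982 − 7.64027·0.0226448)/(8.31242)] = 4.929·0.708028 = 3.48987 g/L.

3.490 g/L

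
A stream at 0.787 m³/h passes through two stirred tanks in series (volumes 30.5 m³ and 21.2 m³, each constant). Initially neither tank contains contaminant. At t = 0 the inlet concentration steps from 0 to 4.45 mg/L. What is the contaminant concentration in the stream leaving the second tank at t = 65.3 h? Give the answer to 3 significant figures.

2.64 mg/L

Species balance on tank i: dCᵢ/dt = (Cᵢ₋₁ − Cᵢ)/τᵢ with τᵢ = Vᵢ/Q.
τ₁ = 30.5/0.787 = 38.755 h; τ₂ = 21.2/0.787 = 26.938 h.
Tank 1: C₁ = C_in(1 − e^(−t/τ₁)). Tank 2 (τ₁ ≠ τ₂): C₂ = C_in[1 − (τ₁ e^(−t/τ₁) − τ₂ e^(−t/τ₂))/(τ₁ − τ₂)].
At t = 65.3: e^(−t/τ₁) = 0.18545, e^(−t/τ₂) = 0.088557.
C₂ = 4.45·[1 − (38.755·0.18545 − 26.938·0.088557)/(11.817)] = 4.45·0.59367 = 2.6418 mg/L.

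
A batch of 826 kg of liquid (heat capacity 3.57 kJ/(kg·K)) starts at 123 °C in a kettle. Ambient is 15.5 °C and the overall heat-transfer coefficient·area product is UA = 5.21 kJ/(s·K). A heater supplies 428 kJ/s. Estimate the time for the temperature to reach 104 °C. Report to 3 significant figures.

783 s

M c_p dT/dt = −UA(T − T_amb) + Q̇.
τ = M c_p/UA = 565.99 s; T_ss = T_amb + Q̇/UA = 15.5 + 428/5.21 = 97.650 °C.
T(t) = T_ss + (T₀ − T_ss)e^(−t/τ); set T = 104:
t = −τ ln[(T − T_ss)/(T₀ − T_ss)] = −565.99 · ln(0.25050) = 783.50 s.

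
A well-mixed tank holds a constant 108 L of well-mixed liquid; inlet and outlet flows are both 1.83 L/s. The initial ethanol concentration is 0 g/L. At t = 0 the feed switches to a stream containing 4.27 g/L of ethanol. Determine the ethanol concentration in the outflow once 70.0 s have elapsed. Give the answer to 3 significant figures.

2.97 g/L

Accumulation = in − out for the solute gives V dC/dt = Q(C_in − C).
So dC/dt = (C_in − C)/τ with τ = V/Q = 108/1.83 = 59.016 s.
Solution: C(t) = C_in + (C₀ − C_in) e^(−t/τ).
C(70.0) = 4.27 + (0 − 4.27)·e^(−70.0/59.016) = 4.27 + (-4.2700)·0.30541 = 2.9659 g/L.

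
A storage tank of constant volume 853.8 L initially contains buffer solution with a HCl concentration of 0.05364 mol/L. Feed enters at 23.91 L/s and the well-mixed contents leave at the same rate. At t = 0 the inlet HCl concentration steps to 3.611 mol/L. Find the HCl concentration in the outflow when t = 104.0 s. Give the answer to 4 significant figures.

3.418 mol/L

Transient balance on the dissolved component: V dC/dt = Q(C_in − C).
Time constant τ = V/Q = 853.8/23.91 = 35.7089 s.
Solution: C(t) = C_in + (C₀ − C_in) e^(−t/τ).
C(104.0) = 3.611 + (0.05364 − 3.611)·e^(−104.0/35.7089) = 3.611 + (-3.55736)·0.0543431 = 3.41768 mol/L.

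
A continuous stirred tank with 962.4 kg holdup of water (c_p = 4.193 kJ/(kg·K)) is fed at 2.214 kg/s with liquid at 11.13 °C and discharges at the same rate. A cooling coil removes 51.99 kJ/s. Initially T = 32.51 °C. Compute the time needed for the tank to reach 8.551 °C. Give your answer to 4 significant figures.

Energy balance: M c_p dT/dt = ṁ c_p (T_in − T) − 51.99.
τ = M/ṁ = 434.688 s; T_ss = T_in − Q̇/(ṁ c_p) = 5.52962 °C.
T(t) = T_ss + (T₀ − T_ss) e^(−t/τ). Set T = 8.551:
e^(−t/τ) = (8.551 − 5.52962)/(32.51 − 5.52962) = 0.111984
t = −434.688 · ln(0.111984) = 951.705 s.

951.7 s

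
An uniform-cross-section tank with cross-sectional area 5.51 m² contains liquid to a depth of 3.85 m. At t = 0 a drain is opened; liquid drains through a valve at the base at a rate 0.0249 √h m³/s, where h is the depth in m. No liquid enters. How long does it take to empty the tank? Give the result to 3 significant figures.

Unsteady balance on liquid volume: A dh/dt = −0.0249 √h.
This is separable: 2 d(√h)/dt = −0.0249/A, so √h = √h₀ − (0.0249/(2A)) t.
Tank is empty when √h = 0: t_empty = 2A√h₀/0.0249.
t_empty = 2·5.51·√3.85/0.0249 = 11.020·1.9621/0.0249 = 868.39 s.

868 s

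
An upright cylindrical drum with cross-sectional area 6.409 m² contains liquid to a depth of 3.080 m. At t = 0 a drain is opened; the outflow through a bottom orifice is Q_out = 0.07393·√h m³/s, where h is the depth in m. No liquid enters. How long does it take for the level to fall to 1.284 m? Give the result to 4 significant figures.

107.8 s

A dh/dt = −Q_out = −0.07393 √h.
Separate and integrate: 2(√h − √h₀) = −(0.07393/A) t.
t = 2A(√h₀ − √h)/0.07393 = 2·6.409·(√3.080 − √1.284)/0.07393
  = 12.8180 × (1.75499 − 1.13314) / 0.07393 = 107.817 s.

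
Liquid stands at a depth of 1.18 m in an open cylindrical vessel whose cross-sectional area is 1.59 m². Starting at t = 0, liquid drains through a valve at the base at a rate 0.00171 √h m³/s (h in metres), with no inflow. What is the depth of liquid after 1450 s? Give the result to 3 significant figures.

With no inflow, A dh/dt = −0.00171 √h.
Separate and integrate: 2(√h − √h₀) = −(0.00171/A) t.
√h = √1.18 − 0.00171·1450/(2·1.59) = 1.0863 − 0.77972 = 0.30656.
h = 0.30656² = 0.093980 m.

0.0940 m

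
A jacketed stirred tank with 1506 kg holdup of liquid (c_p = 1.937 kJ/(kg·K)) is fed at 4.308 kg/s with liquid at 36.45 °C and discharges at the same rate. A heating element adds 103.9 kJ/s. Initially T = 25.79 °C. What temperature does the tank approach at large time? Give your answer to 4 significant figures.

Heat balance on the well-mixed liquid: M c_p dT/dt = ṁ c_p (T_in − T) + 103.9.
At steady state dT/dt = 0 ⇒ T_ss = T_in + Q̇/(ṁ c_p) = 36.45 + 103.9/(4.308·1.937) = 48.9012 °C.

48.90 °C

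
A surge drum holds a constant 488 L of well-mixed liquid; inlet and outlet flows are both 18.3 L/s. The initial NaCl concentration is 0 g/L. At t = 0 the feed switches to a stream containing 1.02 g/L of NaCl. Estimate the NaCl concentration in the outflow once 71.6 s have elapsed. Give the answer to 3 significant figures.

Species balance on the tank: V dC/dt = Q(C_in − C).
Time constant τ = V/Q = 488/18.3 = 26.667 s.
Integrating: C(t) = C_in + (C₀ − C_in) e^(−t/τ).
C(71.6) = 1.02 + (0 − 1.02)·e^(−71.6/26.667) = 1.02 + (-1.0200)·0.068221 = 0.95041 g/L.

0.950 g/L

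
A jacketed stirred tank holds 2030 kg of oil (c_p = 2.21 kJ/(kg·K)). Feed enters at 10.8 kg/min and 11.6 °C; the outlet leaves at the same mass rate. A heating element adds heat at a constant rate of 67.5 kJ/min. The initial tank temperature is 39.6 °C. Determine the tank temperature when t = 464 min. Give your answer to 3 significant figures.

M c_p dT/dt = ṁ c_p (T_in − T) + Q̇.
Rearrange: dT/dt = (T_ss − T)/τ with τ = M/ṁ = 187.96 min and T_ss = T_in + Q̇/(ṁ c_p) = 14.428 °C.
Solution: T(t) = T_ss + (T₀ − T_ss) e^(−t/τ).
T(464) = 14.428 + (25.172)·e^(−464/187.96) = 14.428 + (25.172)·0.084706 = 16.560 °C.

16.6 °C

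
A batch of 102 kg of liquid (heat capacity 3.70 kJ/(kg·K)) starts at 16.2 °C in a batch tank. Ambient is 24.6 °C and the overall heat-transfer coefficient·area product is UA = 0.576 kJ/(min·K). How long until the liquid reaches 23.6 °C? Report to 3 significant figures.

1390 min

First-law balance (no shaft work): M c_p dT/dt = −UA(T − T_amb).
τ = M c_p/UA = 655.21 min; T_ss = T_amb = 24.600 °C.
T(t) = T_ss + (T₀ − T_ss)e^(−t/τ); set T = 23.6:
t = −τ ln[(T − T_ss)/(T₀ − T_ss)] = −655.21 · ln(0.11905) = 1394.4 min.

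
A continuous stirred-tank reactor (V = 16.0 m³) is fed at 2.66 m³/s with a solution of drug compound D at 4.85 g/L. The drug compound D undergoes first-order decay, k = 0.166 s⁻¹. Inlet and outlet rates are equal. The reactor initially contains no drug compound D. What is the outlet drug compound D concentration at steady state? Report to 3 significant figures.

2.43 g/L

V dC/dt = Q(C_in − C) − k V C.
At steady state: 0 = Q C_in − (Q + kV) C_ss, so C_ss = Q C_in/(Q + kV).
C_ss = 2.66·4.85/(2.66 + 0.166·16.0) = 12.901/5.3160 = 2.4268 g/L.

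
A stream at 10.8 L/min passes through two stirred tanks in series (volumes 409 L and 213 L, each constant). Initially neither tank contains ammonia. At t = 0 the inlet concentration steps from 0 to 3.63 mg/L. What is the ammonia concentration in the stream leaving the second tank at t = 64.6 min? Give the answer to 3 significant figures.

2.40 mg/L

Each tank obeys Vᵢ dCᵢ/dt = Q(Cᵢ₋₁ − Cᵢ), so τᵢ = Vᵢ/Q.
τ₁ = 409/10.8 = 37.870 min; τ₂ = 213/10.8 = 19.722 min.
Solving the cascade with C₁(0)=C₂(0)=0 gives C₂(t) = C_in[1 − (τ₁ e^(−t/τ₁) − τ₂ e^(−t/τ₂))/(τ₁ − τ₂)].
At t = 64.6: e^(−t/τ₁) = 0.18162, e^(−t/τ₂) = 0.037798.
C₂ = 3.63·[1 − (37.870·0.18162 − 19.722·0.037798)/(18.148)] = 3.63·0.66208 = 2.4033 mg/L.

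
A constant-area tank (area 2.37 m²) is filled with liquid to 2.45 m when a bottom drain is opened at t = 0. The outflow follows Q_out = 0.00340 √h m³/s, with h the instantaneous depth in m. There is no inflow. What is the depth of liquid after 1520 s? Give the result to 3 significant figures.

0.226 m

With no inflow, A dh/dt = −0.00340 √h.
This is separable: 2 d(√h)/dt = −0.00340/A, so √h = √h₀ − (0.00340/(2A)) t.
√h = √2.45 − 0.00340·1520/(2·2.37) = 1.5652 − 1.0903 = 0.47495.
h = 0.47495² = 0.22558 m.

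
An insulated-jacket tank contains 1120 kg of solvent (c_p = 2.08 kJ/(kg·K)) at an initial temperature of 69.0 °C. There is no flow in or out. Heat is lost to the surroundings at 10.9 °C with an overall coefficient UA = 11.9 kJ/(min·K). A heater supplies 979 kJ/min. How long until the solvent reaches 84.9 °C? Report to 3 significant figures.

Lumped-capacitance energy balance: M c_p dT/dt = UA(T_amb − T) + Q̇.
τ = M c_p/UA = 195.76 min; T_ss = T_amb + Q̇/UA = 10.9 + 979/11.9 = 93.169 °C.
T(t) = T_ss + (T₀ − T_ss)e^(−t/τ); set T = 84.9:
t = −τ ln[(T − T_ss)/(T₀ − T_ss)] = −195.76 · ln(0.34213) = 209.97 min.

210 min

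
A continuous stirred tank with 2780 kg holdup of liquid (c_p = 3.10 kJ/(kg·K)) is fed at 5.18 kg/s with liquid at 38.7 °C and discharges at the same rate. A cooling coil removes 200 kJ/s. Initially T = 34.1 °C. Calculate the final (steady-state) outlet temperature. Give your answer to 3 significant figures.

First-law balance (no shaft work): M c_p dT/dt = ṁ c_p (T_in − T) − 200.
At steady state dT/dt = 0 ⇒ T_ss = T_in − Q̇/(ṁ c_p) = 38.7 − 200/(5.18·3.10) = 26.245 °C.

26.2 °C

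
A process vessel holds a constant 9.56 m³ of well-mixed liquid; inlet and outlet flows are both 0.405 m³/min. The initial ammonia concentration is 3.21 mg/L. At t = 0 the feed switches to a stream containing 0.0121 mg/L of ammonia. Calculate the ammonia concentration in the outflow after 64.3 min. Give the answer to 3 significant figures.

0.222 mg/L

Species balance on the tank: V dC/dt = Q(C_in − C).
So dC/dt = (C_in − C)/τ with τ = V/Q = 9.56/0.405 = 23.605 min.
Solution: C(t) = C_in + (C₀ − C_in) e^(−t/τ).
C(64.3) = 0.0121 + (3.21 − 0.0121)·e^(−64.3/23.605) = 0.0121 + (3.1979)·0.065611 = 0.22192 mg/L.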